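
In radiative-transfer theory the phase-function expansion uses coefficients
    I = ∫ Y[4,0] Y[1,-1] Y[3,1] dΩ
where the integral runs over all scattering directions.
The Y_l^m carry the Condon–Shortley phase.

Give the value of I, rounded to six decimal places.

0.150786

m-sum 0 ✓  L=8 even ✓  3≤3≤5 ✓
Π(2lᵢ+1) = 9×3×7 = 189
triangle coeff Δ(4,1,3) = 1/252
Σ_t [1,1]: t=1:−1/36 = -1/36
(3j)²=4/63 [(4 1 3; 0 0 0)], sign=+1
Σ_t [0,0]: t=0:+1/96 = 1/96
(3j)²=1/42 [(4 1 3; 0 -1 1)], sign=+1
⇒ 4πI² = 2/7
I = (+1)√(2/7/(4π)) = 0.15078601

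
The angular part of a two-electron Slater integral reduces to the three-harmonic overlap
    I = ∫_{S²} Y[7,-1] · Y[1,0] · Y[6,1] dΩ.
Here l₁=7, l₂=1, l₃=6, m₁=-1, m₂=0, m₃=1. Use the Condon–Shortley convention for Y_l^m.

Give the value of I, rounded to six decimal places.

-0.242415

m-sum 0 ✓  L=14 even ✓  6≤6≤8 ✓
Π(2lᵢ+1) = 15×3×13 = 585
triangle coeff Δ(7,1,6) = 1/1365
Σ_t [1,1]: t=1:−1/518400 = -1/518400
(3j)²=7/195 [(7 1 6; 0 0 0)], sign=-1
Σ_t [1,1]: t=1:−1/604800 = -1/604800
(3j)²=16/455 [(7 1 6; -1 0 1)], sign=+1
⇒ 4πI² = 48/65
I = (-1)√(48/65/(4π)) = -0.24241473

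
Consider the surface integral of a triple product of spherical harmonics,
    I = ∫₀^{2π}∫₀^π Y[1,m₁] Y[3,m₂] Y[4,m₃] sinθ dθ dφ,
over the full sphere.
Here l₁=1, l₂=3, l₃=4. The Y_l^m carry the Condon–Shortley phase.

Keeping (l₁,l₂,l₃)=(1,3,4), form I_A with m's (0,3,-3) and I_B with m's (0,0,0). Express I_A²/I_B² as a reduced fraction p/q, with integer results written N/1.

Same 1,3,4: normalisation and zero-m 3j drop out of the ratio.
A: Δ: 0! 2! 6! / 9! → 1/252; sum: t=0:+1/720 = 1/720; 3j²(1 3 4; 0 3 -3) = Δ·Π!·Σ² = 1/36  (sign -1)
B: Δ: 0! 2! 6! / 9! → 1/252; sum: t=0:+1/36 = 1/36; 3j²(1 3 4; 0 0 0) = Δ·Π!·Σ² = 4/63  (sign +1)
I_A²/I_B² = (1/36)/(4/63) = 7/16

7/16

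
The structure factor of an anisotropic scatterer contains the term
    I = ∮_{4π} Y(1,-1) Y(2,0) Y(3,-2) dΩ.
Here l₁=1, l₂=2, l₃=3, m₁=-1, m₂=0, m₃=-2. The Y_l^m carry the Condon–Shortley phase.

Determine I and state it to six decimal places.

0.000000

Σmᵢ = -3 ≠ 0, so the φ-integral vanishes; I = 0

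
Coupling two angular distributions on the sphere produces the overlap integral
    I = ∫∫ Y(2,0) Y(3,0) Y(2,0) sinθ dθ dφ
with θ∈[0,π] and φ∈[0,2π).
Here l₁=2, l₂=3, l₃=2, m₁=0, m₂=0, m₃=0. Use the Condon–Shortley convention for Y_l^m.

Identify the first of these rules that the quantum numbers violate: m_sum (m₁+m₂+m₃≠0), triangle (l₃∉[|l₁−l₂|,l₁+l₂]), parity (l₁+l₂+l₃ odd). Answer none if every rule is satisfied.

parity

azimuthal sum: 0 + 0 + 0 = 0  ✓
1 ≤ 2 ≤ 5 (triangle on l)  ✓
L = 2 + 3 + 2 = 7 (odd)  ✗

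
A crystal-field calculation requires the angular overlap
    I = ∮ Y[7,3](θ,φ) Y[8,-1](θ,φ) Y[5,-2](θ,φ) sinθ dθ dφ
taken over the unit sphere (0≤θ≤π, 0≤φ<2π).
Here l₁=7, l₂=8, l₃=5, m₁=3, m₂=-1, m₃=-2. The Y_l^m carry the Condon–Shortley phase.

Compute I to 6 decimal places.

0.072624

Rules hold: Σm=0, L=20 even, 1≤5≤15.
N = 15·17·11 = 2805
Δ = 10!·4!·6!/21! = 1/814773960
Racah Σ t=3..7: t=3:−1/87091200 t=4:+1/4976640 t=5:−1/2073600 t=6:+1/4976640 t=7:−1/87091200 = -1/9676800
⇒ 3j(7 8 5; 0 0 0)² = 360/46189, sgn +1
Racah Σ t=1..4: t=1:−1/1567641600 t=2:+1/38707200 t=3:−1/8709120 t=4:+1/14929920 = -71/3135283200
⇒ 3j(7 8 5; 3 -1 -2)² = 5041/1662804, sgn +1
4πI² = N·(3j₀)²·(3jₘ)² = 756150/11408683
I = +1·√(0.0662785/4π) = 0.07262419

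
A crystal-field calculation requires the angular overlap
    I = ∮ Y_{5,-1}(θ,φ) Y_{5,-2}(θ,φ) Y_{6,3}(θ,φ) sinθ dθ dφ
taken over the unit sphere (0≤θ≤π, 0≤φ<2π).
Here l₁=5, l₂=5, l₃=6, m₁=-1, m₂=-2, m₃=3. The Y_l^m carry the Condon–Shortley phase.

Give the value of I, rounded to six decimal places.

-0.071298

Checks pass: Σm=0; 16 even; l₃=6∈[0,10].
(2·5+1)(2·5+1)(2·6+1) = 1573
Δ: 4! 6! 6! / 17! → 1/28588560
sum: t=0:+1/345600 t=1:−1/13824 t=2:+1/5184 t=3:−1/13824 t=4:+1/345600 = 7/129600
3j²(5 5 6; 0 0 0) = Δ·Π!·Σ² = 80/7293  (sign +1)
sum: t=0:+1/622080 t=1:−1/34560 t=2:+1/23040 t=3:−1/155520 = 1/103680
3j²(5 5 6; -1 -2 3) = Δ·Π!·Σ² = 9/2431  (sign -1)
combine: 4πI² = 1573·80/7293·9/2431 = 240/3757
take √, sign -1: I = -0.07129845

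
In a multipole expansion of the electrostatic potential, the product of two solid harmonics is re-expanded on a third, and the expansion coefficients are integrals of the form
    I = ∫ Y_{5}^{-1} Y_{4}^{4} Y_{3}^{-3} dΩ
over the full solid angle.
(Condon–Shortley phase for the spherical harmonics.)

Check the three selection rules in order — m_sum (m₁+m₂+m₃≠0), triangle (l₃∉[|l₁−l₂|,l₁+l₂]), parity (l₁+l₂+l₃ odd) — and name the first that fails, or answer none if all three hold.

Σmᵢ = 0  ✓
l₃∈[|l₁−l₂|,l₁+l₂]=[1,9], have l₃=3  ✓
Σlᵢ = 12 ⇒ even  ✓

none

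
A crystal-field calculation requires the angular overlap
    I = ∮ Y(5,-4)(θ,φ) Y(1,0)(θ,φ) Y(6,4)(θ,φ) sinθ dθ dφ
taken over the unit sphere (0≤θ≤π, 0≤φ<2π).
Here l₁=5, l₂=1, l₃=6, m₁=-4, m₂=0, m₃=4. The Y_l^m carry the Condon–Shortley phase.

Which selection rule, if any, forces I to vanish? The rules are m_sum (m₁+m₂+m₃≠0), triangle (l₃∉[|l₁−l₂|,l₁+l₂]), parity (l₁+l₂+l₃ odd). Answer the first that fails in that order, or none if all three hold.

none

azimuthal sum: -4 + 0 + 4 = 0  ✓
4 ≤ 6 ≤ 6 (triangle on l)  ✓
L = 5 + 1 + 6 = 12 (even)  ✓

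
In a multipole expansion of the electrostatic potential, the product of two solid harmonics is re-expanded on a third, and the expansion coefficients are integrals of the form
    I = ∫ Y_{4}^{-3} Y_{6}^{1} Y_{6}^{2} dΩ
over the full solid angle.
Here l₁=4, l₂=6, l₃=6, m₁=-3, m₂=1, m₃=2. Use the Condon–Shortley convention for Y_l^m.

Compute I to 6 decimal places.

Checks pass: Σm=0; 16 even; l₃=6∈[2,10].
(2·4+1)(2·6+1)(2·6+1) = 1521
Δ: 4! 4! 8! / 17! → 1/15315300
sum: t=0:+1/829440 t=1:−1/25920 t=2:+1/9216 t=3:−1/25920 t=4:+1/829440 = 7/207360
3j²(4 6 6; 0 0 0) = Δ·Π!·Σ² = 28/2431  (sign +1)
sum: t=3:−1/82944 t=4:+1/103680 = -1/414720
3j²(4 6 6; -3 1 2) = Δ·Π!·Σ² = 49/43758  (sign -1)
combine: 4πI² = 1521·28/2431·49/43758 = 686/34969
take √, sign -1: I = -0.03951077

-0.039511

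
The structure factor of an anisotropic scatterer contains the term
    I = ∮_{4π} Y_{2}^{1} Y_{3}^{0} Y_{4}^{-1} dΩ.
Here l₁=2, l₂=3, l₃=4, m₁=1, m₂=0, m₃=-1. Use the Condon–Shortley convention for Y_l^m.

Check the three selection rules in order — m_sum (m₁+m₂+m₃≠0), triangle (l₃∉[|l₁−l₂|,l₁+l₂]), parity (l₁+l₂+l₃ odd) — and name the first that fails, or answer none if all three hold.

parity

Σmᵢ = 0  ✓
l₃∈[|l₁−l₂|,l₁+l₂]=[1,5], have l₃=4  ✓
Σlᵢ = 9 ⇒ odd  ✗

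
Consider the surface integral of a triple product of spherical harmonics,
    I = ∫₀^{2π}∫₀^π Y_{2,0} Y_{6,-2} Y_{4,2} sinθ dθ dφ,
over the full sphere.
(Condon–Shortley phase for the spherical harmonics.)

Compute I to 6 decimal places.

Checks pass: Σm=0; 12 even; l₃=4∈[4,8].
(2·2+1)(2·6+1)(2·4+1) = 585
Δ: 4! 0! 8! / 13! → 1/6435
sum: t=2:+1/2304 = 1/2304
3j²(2 6 4; 0 0 0) = Δ·Π!·Σ² = 5/143  (sign +1)
sum: t=2:+1/5760 = 1/5760
3j²(2 6 4; 0 -2 2) = Δ·Π!·Σ² = 56/2145  (sign +1)
combine: 4πI² = 585·5/143·56/2145 = 840/1573
take √, sign +1: I = 0.20614383

0.206144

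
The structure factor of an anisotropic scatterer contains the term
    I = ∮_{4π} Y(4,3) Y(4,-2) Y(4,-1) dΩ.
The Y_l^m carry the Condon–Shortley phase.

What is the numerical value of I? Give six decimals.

Checks pass: Σm=0; 12 even; l₃=4∈[0,8].
(2·4+1)(2·4+1)(2·4+1) = 729
Δ: 4! 4! 4! / 13! → 1/450450
sum: t=0:+1/13824 t=1:−1/216 t=2:+1/64 t=3:−1/216 t=4:+1/13824 = 5/768
3j²(4 4 4; 0 0 0) = Δ·Π!·Σ² = 18/1001  (sign +1)
sum: t=0:+1/576 t=1:−1/864 = 1/1728
3j²(4 4 4; 3 -2 -1) = Δ·Π!·Σ² = 5/1287  (sign -1)
combine: 4πI² = 729·18/1001·5/1287 = 7290/143143
take √, sign -1: I = -0.06366105

-0.063661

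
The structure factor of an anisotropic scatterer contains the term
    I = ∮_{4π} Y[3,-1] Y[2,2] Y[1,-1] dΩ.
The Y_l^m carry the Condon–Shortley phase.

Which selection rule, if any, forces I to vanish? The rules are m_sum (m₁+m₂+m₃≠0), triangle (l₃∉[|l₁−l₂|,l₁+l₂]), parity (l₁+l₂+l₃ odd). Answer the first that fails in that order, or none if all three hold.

none

Σmᵢ = 0  ✓
l₃∈[|l₁−l₂|,l₁+l₂]=[1,5], have l₃=1  ✓
Σlᵢ = 6 ⇒ even  ✓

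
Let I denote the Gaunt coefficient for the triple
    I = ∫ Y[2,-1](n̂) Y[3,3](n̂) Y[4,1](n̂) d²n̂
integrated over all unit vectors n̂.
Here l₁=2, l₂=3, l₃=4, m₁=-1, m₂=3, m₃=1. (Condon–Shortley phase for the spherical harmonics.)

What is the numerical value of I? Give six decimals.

m-sum = -1 + 3 + 1 = 3 ≠ 0 ⇒ I = 0

0.000000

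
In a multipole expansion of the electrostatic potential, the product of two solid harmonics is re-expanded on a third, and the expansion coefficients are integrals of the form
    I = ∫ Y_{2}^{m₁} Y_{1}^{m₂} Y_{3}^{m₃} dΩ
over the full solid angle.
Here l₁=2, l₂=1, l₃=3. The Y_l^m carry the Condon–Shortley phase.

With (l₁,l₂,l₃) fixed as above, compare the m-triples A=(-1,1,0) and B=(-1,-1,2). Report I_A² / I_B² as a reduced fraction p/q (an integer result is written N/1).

Shared (l₁,l₂,l₃)=(2,1,3): N and (l;000)² cancel in I_A²/I_B².
A: Δ = 0!·4!·2!/7! = 1/105; Racah Σ t=0..0: t=0:+1/12 = 1/12; ⇒ 3j(2 1 3; -1 1 0)² = 1/35, sgn -1
B: Δ = 0!·4!·2!/7! = 1/105; Racah Σ t=0..0: t=0:+1/12 = 1/12; ⇒ 3j(2 1 3; -1 -1 2)² = 2/21, sgn -1
I_A²/I_B² = (1/35)/(2/21) = 3/10

3/10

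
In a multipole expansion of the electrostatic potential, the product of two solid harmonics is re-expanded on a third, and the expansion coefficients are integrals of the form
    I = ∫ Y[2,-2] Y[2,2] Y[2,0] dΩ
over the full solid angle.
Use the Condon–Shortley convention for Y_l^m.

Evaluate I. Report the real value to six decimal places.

Rules hold: Σm=0, L=6 even, 0≤2≤4.
N = 5·5·5 = 125
Δ = 2!·2!·2!/7! = 1/630
Racah Σ t=0..2: t=0:+1/8 t=1:−1/1 t=2:+1/8 = -3/4
⇒ 3j(2 2 2; 0 0 0)² = 2/35, sgn -1
Racah Σ t=2..2: t=2:+1/8 = 1/8
⇒ 3j(2 2 2; -2 2 0)² = 2/35, sgn +1
4πI² = N·(3j₀)²·(3jₘ)² = 20/49
I = -1·√(0.408163/4π) = -0.18022375

-0.180224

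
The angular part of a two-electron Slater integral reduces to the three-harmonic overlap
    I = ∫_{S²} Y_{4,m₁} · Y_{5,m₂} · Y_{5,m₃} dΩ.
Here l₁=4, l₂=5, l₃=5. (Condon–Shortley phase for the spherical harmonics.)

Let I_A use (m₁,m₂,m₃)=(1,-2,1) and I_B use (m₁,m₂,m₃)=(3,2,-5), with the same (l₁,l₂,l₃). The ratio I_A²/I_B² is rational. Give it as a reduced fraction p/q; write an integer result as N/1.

5/6

Same 4,5,5: normalisation and zero-m 3j drop out of the ratio.
A: Δ: 4! 4! 6! / 15! → 1/3153150; sum: t=0:+1/5184 t=1:−1/1152 t=2:+1/2880 t=3:−1/103680 = -7/20736; 3j²(4 5 5; 1 -2 1) = Δ·Π!·Σ² = 35/2574  (sign -1)
B: Δ: 4! 4! 6! / 15! → 1/3153150; sum: t=1:−1/103680 = -1/103680; 3j²(4 5 5; 3 2 -5) = Δ·Π!·Σ² = 7/429  (sign -1)
I_A²/I_B² = (35/2574)/(7/429) = 5/6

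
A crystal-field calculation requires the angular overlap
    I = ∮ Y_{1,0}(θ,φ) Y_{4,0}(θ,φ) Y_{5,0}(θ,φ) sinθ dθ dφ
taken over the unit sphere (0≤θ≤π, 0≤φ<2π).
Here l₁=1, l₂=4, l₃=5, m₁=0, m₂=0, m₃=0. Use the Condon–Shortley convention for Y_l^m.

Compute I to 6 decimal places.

Checks pass: Σm=0; 10 even; l₃=5∈[3,5].
(2·1+1)(2·4+1)(2·5+1) = 297
Δ: 0! 2! 8! / 11! → 1/495
sum: t=0:+1/576 = 1/576
3j²(1 4 5; 0 0 0) = Δ·Π!·Σ² = 5/99  (sign -1)
(m-triple is (0,0,0) — same symbol as above.)
combine: 4πI² = 297·5/99·5/99 = 25/33
take √, sign +1: I = 0.24553200

0.245532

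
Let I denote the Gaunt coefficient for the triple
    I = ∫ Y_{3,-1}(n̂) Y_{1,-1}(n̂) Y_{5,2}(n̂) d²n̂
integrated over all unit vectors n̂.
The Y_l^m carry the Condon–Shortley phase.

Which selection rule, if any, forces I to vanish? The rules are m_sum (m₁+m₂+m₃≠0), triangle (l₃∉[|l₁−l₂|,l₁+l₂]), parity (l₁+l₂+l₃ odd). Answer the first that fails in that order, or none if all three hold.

Σmᵢ = 0  ✓
l₃∈[|l₁−l₂|,l₁+l₂]=[2,4], have l₃=5  ✗
Σlᵢ = 9 ⇒ odd

triangle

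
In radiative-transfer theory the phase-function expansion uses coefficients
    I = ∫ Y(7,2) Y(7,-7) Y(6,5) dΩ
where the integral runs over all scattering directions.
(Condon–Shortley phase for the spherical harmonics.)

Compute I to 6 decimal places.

-0.092634

Checks pass: Σm=0; 20 even; l₃=6∈[0,14].
(2·7+1)(2·7+1)(2·6+1) = 2925
Δ: 8! 6! 6! / 21! → 1/2444321880
sum: t=1:−1/2612736000 t=2:+1/20736000 t=3:−1/1658880 t=4:+1/746496 t=5:−1/1658880 t=6:+1/20736000 t=7:−1/2612736000 = 1/4354560
3j²(7 7 6; 0 0 0) = Δ·Π!·Σ² = 1000/138567  (sign +1)
sum: t=0:+1/3483648000 = 1/3483648000
3j²(7 7 6; 2 -7 5) = Δ·Π!·Σ² = 33/6460  (sign -1)
combine: 4πI² = 2925·1000/138567·33/6460 = 11250/104329
take √, sign -1: I = -0.09263366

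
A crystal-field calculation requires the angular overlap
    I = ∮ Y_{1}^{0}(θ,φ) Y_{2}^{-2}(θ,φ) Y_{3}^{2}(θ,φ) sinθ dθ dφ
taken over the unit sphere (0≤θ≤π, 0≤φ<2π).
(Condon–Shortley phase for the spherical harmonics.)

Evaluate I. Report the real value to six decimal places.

Checks pass: Σm=0; 6 even; l₃=3∈[1,3].
(2·1+1)(2·2+1)(2·3+1) = 105
Δ: 0! 2! 4! / 7! → 1/105
sum: t=0:+1/4 = 1/4
3j²(1 2 3; 0 0 0) = Δ·Π!·Σ² = 3/35  (sign -1)
sum: t=0:+1/24 = 1/24
3j²(1 2 3; 0 -2 2) = Δ·Π!·Σ² = 1/21  (sign -1)
combine: 4πI² = 105·3/35·1/21 = 3/7
take √, sign +1: I = 0.18467439

0.184674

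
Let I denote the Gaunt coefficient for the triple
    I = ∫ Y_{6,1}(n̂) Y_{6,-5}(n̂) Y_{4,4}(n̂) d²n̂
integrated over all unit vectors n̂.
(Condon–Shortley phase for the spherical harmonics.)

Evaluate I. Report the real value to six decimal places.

Checks pass: Σm=0; 16 even; l₃=4∈[0,12].
(2·6+1)(2·6+1)(2·4+1) = 1521
Δ: 8! 4! 4! / 17! → 1/15315300
sum: t=2:+1/829440 t=3:−1/25920 t=4:+1/9216 t=5:−1/25920 t=6:+1/829440 = 7/207360
3j²(6 6 4; 0 0 0) = Δ·Π!·Σ² = 28/2431  (sign +1)
sum: t=1:−1/2903040 = -1/2903040
3j²(6 6 4; 1 -5 4) = Δ·Π!·Σ² = 5/663  (sign -1)
combine: 4πI² = 1521·28/2431·5/663 = 420/3179
take √, sign -1: I = -0.10253555

-0.102536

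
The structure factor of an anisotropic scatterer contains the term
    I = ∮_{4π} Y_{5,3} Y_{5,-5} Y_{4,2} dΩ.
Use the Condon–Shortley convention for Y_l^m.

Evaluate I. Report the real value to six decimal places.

-0.184127

Checks pass: Σm=0; 14 even; l₃=4∈[0,10].
(2·5+1)(2·5+1)(2·4+1) = 1089
Δ: 6! 4! 4! / 15! → 1/3153150
sum: t=1:−1/69120 t=2:+1/1728 t=3:−1/576 t=4:+1/1728 t=5:−1/69120 = -7/11520
3j²(5 5 4; 0 0 0) = Δ·Π!·Σ² = 2/143  (sign -1)
sum: t=0:+1/69120 = 1/69120
3j²(5 5 4; 3 -5 2) = Δ·Π!·Σ² = 4/143  (sign +1)
combine: 4πI² = 1089·2/143·4/143 = 72/169
take √, sign -1: I = -0.18412721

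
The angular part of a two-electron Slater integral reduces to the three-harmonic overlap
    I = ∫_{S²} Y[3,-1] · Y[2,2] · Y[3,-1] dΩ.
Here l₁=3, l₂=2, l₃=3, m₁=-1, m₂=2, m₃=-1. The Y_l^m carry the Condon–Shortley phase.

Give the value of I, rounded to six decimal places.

0.206013

Rules hold: Σm=0, L=8 even, 1≤3≤5.
N = 7·5·7 = 245
Δ = 2!·4!·2!/9! = 1/3780
Racah Σ t=0..2: t=0:+1/24 t=1:−1/4 t=2:+1/24 = -1/6
⇒ 3j(3 2 3; 0 0 0)² = 4/105, sgn +1
Racah Σ t=2..2: t=2:+1/16 = 1/16
⇒ 3j(3 2 3; -1 2 -1)² = 2/35, sgn +1
4πI² = N·(3j₀)²·(3jₘ)² = 8/15
I = +1·√(0.533333/4π) = 0.20601291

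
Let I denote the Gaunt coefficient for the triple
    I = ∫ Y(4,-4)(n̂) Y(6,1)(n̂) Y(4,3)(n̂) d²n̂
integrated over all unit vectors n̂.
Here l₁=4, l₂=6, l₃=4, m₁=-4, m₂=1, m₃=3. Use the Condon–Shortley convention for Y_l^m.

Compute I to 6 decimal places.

Rules hold: Σm=0, L=14 even, 2≤4≤10.
N = 9·13·9 = 1053
Δ = 6!·2!·6!/15! = 1/1261260
Racah Σ t=2..4: t=2:+1/4608 t=3:−1/1296 t=4:+1/4608 = -7/20736
⇒ 3j(4 6 4; 0 0 0)² = 20/1287, sgn -1
Racah Σ t=6..6: t=6:+1/172800 = 1/172800
⇒ 3j(4 6 4; -4 1 3)² = 7/2145, sgn -1
4πI² = N·(3j₀)²·(3jₘ)² = 84/1573
I = +1·√(0.0534011/4π) = 0.06518840

0.065188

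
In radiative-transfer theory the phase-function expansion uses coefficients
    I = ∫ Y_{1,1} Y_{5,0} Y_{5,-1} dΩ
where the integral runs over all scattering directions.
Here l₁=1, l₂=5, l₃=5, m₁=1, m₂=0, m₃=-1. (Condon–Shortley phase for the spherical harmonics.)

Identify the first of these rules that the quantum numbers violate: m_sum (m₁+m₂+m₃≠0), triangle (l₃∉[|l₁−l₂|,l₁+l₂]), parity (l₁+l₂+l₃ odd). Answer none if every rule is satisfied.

azimuthal sum: 1 + 0 − 1 = 0  ✓
4 ≤ 5 ≤ 6 (triangle on l)  ✓
L = 1 + 5 + 5 = 11 (odd)  ✗

parity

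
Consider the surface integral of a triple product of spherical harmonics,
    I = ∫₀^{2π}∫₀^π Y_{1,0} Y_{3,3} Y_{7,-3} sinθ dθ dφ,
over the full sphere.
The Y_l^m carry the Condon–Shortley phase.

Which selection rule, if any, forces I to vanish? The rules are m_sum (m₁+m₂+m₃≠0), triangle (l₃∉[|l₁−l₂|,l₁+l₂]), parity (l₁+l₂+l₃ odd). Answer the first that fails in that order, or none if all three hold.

triangle

m₁+m₂+m₃ = 0 + 3 − 3 = 0  ✓
triangle: |1−3|=2 ≤ l₃=7 ≤ 1+3=4  ✗
parity: l₁+l₂+l₃ = 11 is odd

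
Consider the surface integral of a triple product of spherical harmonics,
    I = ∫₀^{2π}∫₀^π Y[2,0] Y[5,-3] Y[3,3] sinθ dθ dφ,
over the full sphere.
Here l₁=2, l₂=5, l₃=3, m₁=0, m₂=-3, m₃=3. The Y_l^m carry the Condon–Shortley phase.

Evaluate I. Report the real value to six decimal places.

-0.126792

Rules hold: Σm=0, L=10 even, 3≤3≤7.
N = 5·11·7 = 385
Δ = 4!·0!·6!/11! = 1/2310
Racah Σ t=2..2: t=2:+1/144 = 1/144
⇒ 3j(2 5 3; 0 0 0)² = 10/231, sgn -1
Racah Σ t=2..2: t=2:+1/2880 = 1/2880
⇒ 3j(2 5 3; 0 -3 3)² = 2/165, sgn +1
4πI² = N·(3j₀)²·(3jₘ)² = 20/99
I = -1·√(0.20202/4π) = -0.12679218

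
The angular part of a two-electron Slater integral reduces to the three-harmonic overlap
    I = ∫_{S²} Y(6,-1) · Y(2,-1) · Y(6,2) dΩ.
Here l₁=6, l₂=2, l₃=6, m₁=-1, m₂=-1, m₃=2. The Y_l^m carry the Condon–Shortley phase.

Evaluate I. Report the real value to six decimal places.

Checks pass: Σm=0; 14 even; l₃=6∈[4,8].
(2·6+1)(2·2+1)(2·6+1) = 845
Δ: 2! 10! 2! / 15! → 1/90090
sum: t=0:+1/69120 t=1:−1/14400 t=2:+1/69120 = -7/172800
3j²(6 2 6; 0 0 0) = Δ·Π!·Σ² = 14/715  (sign -1)
sum: t=0:+1/60480 t=1:−1/34560 = -1/80640
3j²(6 2 6; -1 -1 2) = Δ·Π!·Σ² = 6/1001  (sign -1)
combine: 4πI² = 845·14/715·6/1001 = 12/121
take √, sign +1: I = 0.08883682

0.088837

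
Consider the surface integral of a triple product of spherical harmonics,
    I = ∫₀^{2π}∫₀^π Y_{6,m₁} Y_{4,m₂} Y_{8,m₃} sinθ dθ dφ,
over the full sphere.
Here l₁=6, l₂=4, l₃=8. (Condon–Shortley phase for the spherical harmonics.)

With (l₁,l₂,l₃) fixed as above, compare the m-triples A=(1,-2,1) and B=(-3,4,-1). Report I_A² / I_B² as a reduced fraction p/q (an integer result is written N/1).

Same 6,4,8: normalisation and zero-m 3j drop out of the ratio.
A: Δ: 2! 10! 6! / 19! → 1/23279256; sum: t=0:+1/1382400 t=1:−1/2073600 t=2:+1/43545600 = 23/87091200; 3j²(6 4 8; 1 -2 1) = Δ·Π!·Σ² = 2645/554268  (sign -1)
B: Δ: 2! 10! 6! / 19! → 1/23279256; sum: t=2:+1/43545600 = 1/43545600; 3j²(6 4 8; -3 4 -1) = Δ·Π!·Σ² = 168/46189  (sign -1)
I_A²/I_B² = (2645/554268)/(168/46189) = 2645/2016

2645/2016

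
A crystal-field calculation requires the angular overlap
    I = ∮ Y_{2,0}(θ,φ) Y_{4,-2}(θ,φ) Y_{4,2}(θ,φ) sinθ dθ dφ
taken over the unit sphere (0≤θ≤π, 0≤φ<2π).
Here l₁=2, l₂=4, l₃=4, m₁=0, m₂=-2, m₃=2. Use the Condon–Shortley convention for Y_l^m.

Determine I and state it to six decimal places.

Rules hold: Σm=0, L=10 even, 2≤4≤6.
N = 5·9·9 = 405
Δ = 2!·2!·6!/11! = 1/13860
Racah Σ t=0..2: t=0:+1/192 t=1:−1/36 t=2:+1/192 = -5/288
⇒ 3j(2 4 4; 0 0 0)² = 20/693, sgn -1
Racah Σ t=0..2: t=0:+1/192 t=1:−1/120 t=2:+1/2880 = -1/360
⇒ 3j(2 4 4; 0 -2 2)² = 16/3465, sgn -1
4πI² = N·(3j₀)²·(3jₘ)² = 320/5929
I = +1·√(0.053972/4π) = 0.06553591

0.065536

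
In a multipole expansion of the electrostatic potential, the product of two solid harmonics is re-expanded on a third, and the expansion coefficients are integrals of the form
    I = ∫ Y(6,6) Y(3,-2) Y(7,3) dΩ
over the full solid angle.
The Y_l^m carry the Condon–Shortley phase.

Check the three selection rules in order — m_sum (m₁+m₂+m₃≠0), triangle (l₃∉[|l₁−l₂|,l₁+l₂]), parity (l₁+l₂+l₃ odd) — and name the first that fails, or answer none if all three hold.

m₁+m₂+m₃ = 6 − 2 + 3 = 7  ✗
triangle: |6−3|=3 ≤ l₃=7 ≤ 6+3=9
parity: l₁+l₂+l₃ = 16 is even

m_sum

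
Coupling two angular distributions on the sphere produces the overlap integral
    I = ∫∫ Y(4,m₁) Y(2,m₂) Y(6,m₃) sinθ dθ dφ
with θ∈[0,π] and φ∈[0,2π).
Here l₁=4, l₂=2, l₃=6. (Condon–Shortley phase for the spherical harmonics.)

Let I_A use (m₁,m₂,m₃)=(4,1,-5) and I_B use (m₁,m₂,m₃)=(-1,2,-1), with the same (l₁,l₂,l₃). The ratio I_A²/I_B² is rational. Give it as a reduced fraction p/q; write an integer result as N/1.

33/7

Same 4,2,6: normalisation and zero-m 3j drop out of the ratio.
A: Δ: 0! 8! 4! / 13! → 1/6435; sum: t=0:+1/241920 = 1/241920; 3j²(4 2 6; 4 1 -5) = Δ·Π!·Σ² = 1/39  (sign -1)
B: Δ: 0! 8! 4! / 13! → 1/6435; sum: t=0:+1/17280 = 1/17280; 3j²(4 2 6; -1 2 -1) = Δ·Π!·Σ² = 7/1287  (sign -1)
I_A²/I_B² = (1/39)/(7/1287) = 33/7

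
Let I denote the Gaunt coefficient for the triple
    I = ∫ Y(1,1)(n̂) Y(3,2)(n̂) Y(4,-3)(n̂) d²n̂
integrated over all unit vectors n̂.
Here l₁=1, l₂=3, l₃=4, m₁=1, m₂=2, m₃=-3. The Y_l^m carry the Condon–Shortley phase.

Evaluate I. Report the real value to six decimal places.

-0.282095

m-sum 0 ✓  L=8 even ✓  2≤4≤4 ✓
Π(2lᵢ+1) = 3×7×9 = 189
triangle coeff Δ(1,3,4) = 1/252
Σ_t [0,0]: t=0:+1/36 = 1/36
(3j)²=4/63 [(1 3 4; 0 0 0)], sign=+1
Σ_t [0,0]: t=0:+1/240 = 1/240
(3j)²=1/12 [(1 3 4; 1 2 -3)], sign=-1
⇒ 4πI² = 1/1
I = (-1)√(1/1/(4π)) = -0.28209479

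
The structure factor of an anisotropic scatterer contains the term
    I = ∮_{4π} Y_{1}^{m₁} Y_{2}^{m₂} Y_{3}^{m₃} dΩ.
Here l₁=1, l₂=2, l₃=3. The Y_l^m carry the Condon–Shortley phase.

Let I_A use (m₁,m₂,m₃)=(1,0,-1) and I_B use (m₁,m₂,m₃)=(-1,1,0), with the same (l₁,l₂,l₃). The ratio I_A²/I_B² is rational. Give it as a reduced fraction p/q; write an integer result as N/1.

l's match ⇒ only the (l;m) 3-j factors differ between A and B.
A: triangle coeff Δ(1,2,3) = 1/105; Σ_t [0,0]: t=0:+1/8 = 1/8; (3j)²=2/35 [(1 2 3; 1 0 -1)], sign=+1
B: triangle coeff Δ(1,2,3) = 1/105; Σ_t [0,0]: t=0:+1/12 = 1/12; (3j)²=1/35 [(1 2 3; -1 1 0)], sign=-1
I_A²/I_B² = (2/35)/(1/35) = 2/1

2/1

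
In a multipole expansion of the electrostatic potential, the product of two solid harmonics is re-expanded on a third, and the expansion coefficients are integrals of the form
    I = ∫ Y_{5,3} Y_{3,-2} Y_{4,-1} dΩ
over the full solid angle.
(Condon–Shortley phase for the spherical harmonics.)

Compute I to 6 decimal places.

Checks pass: Σm=0; 12 even; l₃=4∈[2,8].
(2·5+1)(2·3+1)(2·4+1) = 693
Δ: 4! 6! 2! / 13! → 1/180180
sum: t=1:−1/576 t=2:+1/144 t=3:−1/576 = 1/288
3j²(5 3 4; 0 0 0) = Δ·Π!·Σ² = 20/1001  (sign +1)
sum: t=0:+1/1152 t=1:−1/1440 = 1/5760
3j²(5 3 4; 3 -2 -1) = Δ·Π!·Σ² = 1/858  (sign -1)
combine: 4πI² = 693·20/1001·1/858 = 30/1859
take √, sign -1: I = -0.03583571

-0.035836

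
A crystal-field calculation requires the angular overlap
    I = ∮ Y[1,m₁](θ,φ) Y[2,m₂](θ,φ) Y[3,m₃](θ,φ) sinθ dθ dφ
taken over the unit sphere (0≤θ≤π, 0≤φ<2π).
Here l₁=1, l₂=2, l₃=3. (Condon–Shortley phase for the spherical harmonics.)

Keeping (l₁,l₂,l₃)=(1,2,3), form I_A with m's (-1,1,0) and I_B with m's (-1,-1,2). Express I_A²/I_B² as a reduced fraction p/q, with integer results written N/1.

3/10

Same 1,2,3: normalisation and zero-m 3j drop out of the ratio.
A: Δ: 0! 2! 4! / 7! → 1/105; sum: t=0:+1/12 = 1/12; 3j²(1 2 3; -1 1 0) = Δ·Π!·Σ² = 1/35  (sign -1)
B: Δ: 0! 2! 4! / 7! → 1/105; sum: t=0:+1/12 = 1/12; 3j²(1 2 3; -1 -1 2) = Δ·Π!·Σ² = 2/21  (sign -1)
I_A²/I_B² = (1/35)/(2/21) = 3/10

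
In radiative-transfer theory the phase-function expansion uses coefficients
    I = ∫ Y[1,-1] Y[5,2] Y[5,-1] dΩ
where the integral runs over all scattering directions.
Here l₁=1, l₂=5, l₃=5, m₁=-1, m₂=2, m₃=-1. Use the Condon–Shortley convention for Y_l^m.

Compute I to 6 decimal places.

0.000000

L=11 odd ⇒ parity kills the (l;000) factor ⇒ I = 0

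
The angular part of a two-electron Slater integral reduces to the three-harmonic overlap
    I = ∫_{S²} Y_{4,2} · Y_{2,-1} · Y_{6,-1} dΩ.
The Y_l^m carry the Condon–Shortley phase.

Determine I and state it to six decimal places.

Checks pass: Σm=0; 12 even; l₃=6∈[2,6].
(2·4+1)(2·2+1)(2·6+1) = 585
Δ: 0! 8! 4! / 13! → 1/6435
sum: t=0:+1/2304 = 1/2304
3j²(4 2 6; 0 0 0) = Δ·Π!·Σ² = 5/143  (sign +1)
sum: t=0:+1/8640 = 1/8640
3j²(4 2 6; 2 -1 -1) = Δ·Π!·Σ² = 14/1287  (sign -1)
combine: 4πI² = 585·5/143·14/1287 = 350/1573
take √, sign -1: I = -0.13306527

-0.133065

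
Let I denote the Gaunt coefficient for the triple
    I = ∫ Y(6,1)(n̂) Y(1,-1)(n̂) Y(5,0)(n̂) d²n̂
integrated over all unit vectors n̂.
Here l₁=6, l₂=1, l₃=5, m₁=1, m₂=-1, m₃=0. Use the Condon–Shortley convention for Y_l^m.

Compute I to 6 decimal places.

-0.187239

m-sum 0 ✓  L=12 even ✓  5≤5≤7 ✓
Π(2lᵢ+1) = 13×3×11 = 429
triangle coeff Δ(6,1,5) = 1/858
Σ_t [1,1]: t=1:−1/14400 = -1/14400
(3j)²=6/143 [(6 1 5; 0 0 0)], sign=+1
Σ_t [0,0]: t=0:+1/28800 = 1/28800
(3j)²=7/286 [(6 1 5; 1 -1 0)], sign=-1
⇒ 4πI² = 63/143
I = (-1)√(63/143/(4π)) = -0.18723944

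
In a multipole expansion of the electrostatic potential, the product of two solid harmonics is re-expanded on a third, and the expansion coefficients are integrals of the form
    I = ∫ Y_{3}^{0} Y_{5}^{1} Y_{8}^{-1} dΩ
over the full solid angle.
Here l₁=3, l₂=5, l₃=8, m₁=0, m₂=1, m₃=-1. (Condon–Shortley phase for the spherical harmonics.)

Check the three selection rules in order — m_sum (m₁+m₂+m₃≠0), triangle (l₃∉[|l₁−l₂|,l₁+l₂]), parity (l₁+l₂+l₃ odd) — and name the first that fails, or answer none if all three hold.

m₁+m₂+m₃ = 0 + 1 − 1 = 0  ✓
triangle: |3−5|=2 ≤ l₃=8 ≤ 3+5=8  ✓
parity: l₁+l₂+l₃ = 16 is even  ✓

none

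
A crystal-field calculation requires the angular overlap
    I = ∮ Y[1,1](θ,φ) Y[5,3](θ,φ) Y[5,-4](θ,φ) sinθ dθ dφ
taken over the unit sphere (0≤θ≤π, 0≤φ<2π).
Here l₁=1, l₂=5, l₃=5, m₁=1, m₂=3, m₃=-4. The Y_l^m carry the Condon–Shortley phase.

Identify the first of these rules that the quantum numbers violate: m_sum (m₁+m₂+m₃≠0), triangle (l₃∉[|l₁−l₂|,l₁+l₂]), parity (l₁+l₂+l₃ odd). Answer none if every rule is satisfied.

Σmᵢ = 0  ✓
l₃∈[|l₁−l₂|,l₁+l₂]=[4,6], have l₃=5  ✓
Σlᵢ = 11 ⇒ odd  ✗

parity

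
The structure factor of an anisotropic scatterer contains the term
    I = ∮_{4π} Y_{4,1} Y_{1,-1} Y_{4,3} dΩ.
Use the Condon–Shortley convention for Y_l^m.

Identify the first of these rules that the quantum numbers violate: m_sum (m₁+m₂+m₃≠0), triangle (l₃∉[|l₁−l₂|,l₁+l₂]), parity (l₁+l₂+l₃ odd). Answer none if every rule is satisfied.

m_sum

azimuthal sum: 1 − 1 + 3 = 3  ✗
3 ≤ 4 ≤ 5 (triangle on l)
L = 4 + 1 + 4 = 9 (odd)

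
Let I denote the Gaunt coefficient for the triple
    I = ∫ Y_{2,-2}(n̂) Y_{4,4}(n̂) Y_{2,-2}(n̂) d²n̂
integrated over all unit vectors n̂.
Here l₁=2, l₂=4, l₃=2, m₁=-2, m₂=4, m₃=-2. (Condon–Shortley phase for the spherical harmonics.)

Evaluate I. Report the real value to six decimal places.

0.337168

Checks pass: Σm=0; 8 even; l₃=2∈[2,6].
(2·2+1)(2·4+1)(2·2+1) = 225
Δ: 4! 0! 4! / 9! → 1/630
sum: t=2:+1/16 = 1/16
3j²(2 4 2; 0 0 0) = Δ·Π!·Σ² = 2/35  (sign +1)
sum: t=4:+1/576 = 1/576
3j²(2 4 2; -2 4 -2) = Δ·Π!·Σ² = 1/9  (sign +1)
combine: 4πI² = 225·2/35·1/9 = 10/7
take √, sign +1: I = 0.33716777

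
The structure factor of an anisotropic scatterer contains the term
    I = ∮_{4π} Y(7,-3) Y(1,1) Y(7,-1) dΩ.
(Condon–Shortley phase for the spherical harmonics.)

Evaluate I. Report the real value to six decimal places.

m-sum = -3 + 1 − 1 = -3 ≠ 0 ⇒ I = 0

0.000000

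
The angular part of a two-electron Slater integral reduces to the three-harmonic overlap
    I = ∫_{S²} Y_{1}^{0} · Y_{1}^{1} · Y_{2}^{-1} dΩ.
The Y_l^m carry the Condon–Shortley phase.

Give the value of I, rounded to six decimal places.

-0.218510

Checks pass: Σm=0; 4 even; l₃=2∈[0,2].
(2·1+1)(2·1+1)(2·2+1) = 45
Δ: 0! 2! 2! / 5! → 1/30
sum: t=0:+1/1 = 1/1
3j²(1 1 2; 0 0 0) = Δ·Π!·Σ² = 2/15  (sign +1)
sum: t=0:+1/2 = 1/2
3j²(1 1 2; 0 1 -1) = Δ·Π!·Σ² = 1/10  (sign -1)
combine: 4πI² = 45·2/15·1/10 = 3/5
take √, sign -1: I = -0.21850969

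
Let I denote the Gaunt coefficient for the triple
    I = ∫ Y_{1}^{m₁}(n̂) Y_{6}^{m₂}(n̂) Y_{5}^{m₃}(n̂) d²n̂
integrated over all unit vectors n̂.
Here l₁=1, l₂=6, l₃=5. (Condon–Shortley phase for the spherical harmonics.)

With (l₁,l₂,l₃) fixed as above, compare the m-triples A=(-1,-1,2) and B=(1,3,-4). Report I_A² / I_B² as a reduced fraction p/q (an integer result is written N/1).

10/3

l's match ⇒ only the (l;m) 3-j factors differ between A and B.
A: triangle coeff Δ(1,6,5) = 1/858; Σ_t [2,2]: t=2:+1/60480 = 1/60480; (3j)²=5/429 [(1 6 5; -1 -1 2)], sign=-1
B: triangle coeff Δ(1,6,5) = 1/858; Σ_t [0,0]: t=0:+1/725760 = 1/725760; (3j)²=1/286 [(1 6 5; 1 3 -4)], sign=-1
I_A²/I_B² = (5/429)/(1/286) = 10/3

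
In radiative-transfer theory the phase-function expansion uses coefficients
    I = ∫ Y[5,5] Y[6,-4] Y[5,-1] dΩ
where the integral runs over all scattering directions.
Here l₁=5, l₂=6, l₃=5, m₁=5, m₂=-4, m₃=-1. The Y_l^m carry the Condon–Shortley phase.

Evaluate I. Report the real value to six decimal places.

0.178246

m-sum 0 ✓  L=16 even ✓  1≤5≤11 ✓
Π(2lᵢ+1) = 11×13×11 = 1573
triangle coeff Δ(5,6,5) = 1/28588560
Σ_t [1,5]: t=1:−1/345600 t=2:+1/13824 t=3:−1/5184 t=4:+1/13824 t=5:−1/345600 = -7/129600
(3j)²=80/7293 [(5 6 5; 0 0 0)], sign=+1
Σ_t [0,0]: t=0:+1/829440 = 1/829440
(3j)²=225/9724 [(5 6 5; 5 -4 -1)], sign=+1
⇒ 4πI² = 1500/3757
I = (+1)√(1500/3757/(4π)) = 0.17824613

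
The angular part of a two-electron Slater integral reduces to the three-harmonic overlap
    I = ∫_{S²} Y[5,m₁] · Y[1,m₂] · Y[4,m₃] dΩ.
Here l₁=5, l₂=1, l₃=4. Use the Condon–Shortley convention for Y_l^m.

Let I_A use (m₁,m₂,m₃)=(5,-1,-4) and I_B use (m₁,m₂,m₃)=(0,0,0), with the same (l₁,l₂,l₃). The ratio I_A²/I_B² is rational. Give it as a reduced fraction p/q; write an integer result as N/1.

Same 5,1,4: normalisation and zero-m 3j drop out of the ratio.
A: Δ: 2! 8! 0! / 11! → 1/495; sum: t=0:+1/80640 = 1/80640; 3j²(5 1 4; 5 -1 -4) = Δ·Π!·Σ² = 1/11  (sign +1)
B: Δ: 2! 8! 0! / 11! → 1/495; sum: t=1:−1/576 = -1/576; 3j²(5 1 4; 0 0 0) = Δ·Π!·Σ² = 5/99  (sign -1)
I_A²/I_B² = (1/11)/(5/99) = 9/5

9/5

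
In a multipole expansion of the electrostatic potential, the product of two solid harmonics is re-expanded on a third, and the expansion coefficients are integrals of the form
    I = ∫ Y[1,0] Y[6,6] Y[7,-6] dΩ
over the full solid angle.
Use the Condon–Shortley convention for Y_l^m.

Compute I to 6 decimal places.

0.126157

m-sum 0 ✓  L=14 even ✓  5≤7≤7 ✓
Π(2lᵢ+1) = 3×13×15 = 585
triangle coeff Δ(1,6,7) = 1/1365
Σ_t [0,0]: t=0:+1/518400 = 1/518400
(3j)²=7/195 [(1 6 7; 0 0 0)], sign=-1
Σ_t [0,0]: t=0:+1/479001600 = 1/479001600
(3j)²=1/105 [(1 6 7; 0 6 -6)], sign=-1
⇒ 4πI² = 1/5
I = (+1)√(1/5/(4π)) = 0.12615663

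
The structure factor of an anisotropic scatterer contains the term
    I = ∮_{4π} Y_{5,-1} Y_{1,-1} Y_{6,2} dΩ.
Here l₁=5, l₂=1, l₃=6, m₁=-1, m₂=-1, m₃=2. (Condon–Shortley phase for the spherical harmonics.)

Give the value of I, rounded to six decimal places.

0.216205

m-sum 0 ✓  L=12 even ✓  4≤6≤6 ✓
Π(2lᵢ+1) = 11×3×13 = 429
triangle coeff Δ(5,1,6) = 1/858
Σ_t [0,0]: t=0:+1/14400 = 1/14400
(3j)²=6/143 [(5 1 6; 0 0 0)], sign=+1
Σ_t [0,0]: t=0:+1/34560 = 1/34560
(3j)²=14/429 [(5 1 6; -1 -1 2)], sign=+1
⇒ 4πI² = 84/143
I = (+1)√(84/143/(4π)) = 0.21620548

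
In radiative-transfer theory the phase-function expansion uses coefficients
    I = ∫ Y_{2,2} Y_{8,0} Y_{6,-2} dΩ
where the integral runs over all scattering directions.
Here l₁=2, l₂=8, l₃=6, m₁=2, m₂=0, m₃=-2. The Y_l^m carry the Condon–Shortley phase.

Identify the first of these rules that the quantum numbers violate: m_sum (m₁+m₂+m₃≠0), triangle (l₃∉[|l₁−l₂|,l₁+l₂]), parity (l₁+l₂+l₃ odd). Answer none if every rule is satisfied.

m₁+m₂+m₃ = 2 + 0 − 2 = 0  ✓
triangle: |2−8|=6 ≤ l₃=6 ≤ 2+8=10  ✓
parity: l₁+l₂+l₃ = 16 is even  ✓

none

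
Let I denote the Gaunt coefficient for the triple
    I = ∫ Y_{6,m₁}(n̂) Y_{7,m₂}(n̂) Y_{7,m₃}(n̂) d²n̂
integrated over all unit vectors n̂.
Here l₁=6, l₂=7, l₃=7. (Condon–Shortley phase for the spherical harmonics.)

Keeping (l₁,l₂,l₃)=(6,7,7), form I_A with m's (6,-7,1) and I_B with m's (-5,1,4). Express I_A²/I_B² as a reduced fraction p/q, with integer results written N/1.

13/84

l's match ⇒ only the (l;m) 3-j factors differ between A and B.
A: triangle coeff Δ(6,7,7) = 1/2444321880; Σ_t [0,0]: t=0:+1/20901888000 = 1/20901888000; (3j)²=11/9690 [(6 7 7; 6 -7 1)], sign=+1
B: triangle coeff Δ(6,7,7) = 1/2444321880; Σ_t [5,6]: t=5:−1/62208000 t=6:+1/124416000 = -1/124416000; (3j)²=154/20995 [(6 7 7; -5 1 4)], sign=+1
I_A²/I_B² = (11/9690)/(154/20995) = 13/84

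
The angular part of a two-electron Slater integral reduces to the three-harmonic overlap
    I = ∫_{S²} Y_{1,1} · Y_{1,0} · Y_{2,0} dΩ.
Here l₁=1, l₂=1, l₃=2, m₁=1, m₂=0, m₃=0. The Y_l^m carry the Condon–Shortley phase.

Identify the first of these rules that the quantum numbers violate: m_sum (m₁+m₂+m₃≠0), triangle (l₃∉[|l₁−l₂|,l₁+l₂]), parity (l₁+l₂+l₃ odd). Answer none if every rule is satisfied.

azimuthal sum: 1 + 0 + 0 = 1  ✗
0 ≤ 2 ≤ 2 (triangle on l)
L = 1 + 1 + 2 = 4 (even)

m_sum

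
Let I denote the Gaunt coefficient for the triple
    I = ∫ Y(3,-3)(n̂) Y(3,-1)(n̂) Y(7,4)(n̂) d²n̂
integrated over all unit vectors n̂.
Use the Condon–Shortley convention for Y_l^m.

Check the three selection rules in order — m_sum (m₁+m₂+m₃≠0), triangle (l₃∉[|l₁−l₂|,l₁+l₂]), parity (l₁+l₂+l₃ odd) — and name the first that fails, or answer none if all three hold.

azimuthal sum: -3 − 1 + 4 = 0  ✓
0 ≤ 7 ≤ 6 (triangle on l)  ✗
L = 3 + 3 + 7 = 13 (odd)

triangle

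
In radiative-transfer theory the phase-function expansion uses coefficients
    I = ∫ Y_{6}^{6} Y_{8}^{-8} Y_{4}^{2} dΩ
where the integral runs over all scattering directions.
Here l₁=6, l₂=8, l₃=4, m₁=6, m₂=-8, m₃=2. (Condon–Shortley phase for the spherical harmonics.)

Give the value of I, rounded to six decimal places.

Checks pass: Σm=0; 18 even; l₃=4∈[2,14].
(2·6+1)(2·8+1)(2·4+1) = 1989
Δ: 10! 2! 6! / 19! → 1/23279256
sum: t=4:+1/1658880 t=5:−1/518400 t=6:+1/1658880 = -1/1382400
3j²(6 8 4; 0 0 0) = Δ·Π!·Σ² = 504/46189  (sign -1)
sum: t=0:+1/5225472000 = 1/5225472000
3j²(6 8 4; 6 -8 2) = Δ·Π!·Σ² = 22/969  (sign +1)
combine: 4πI² = 1989·504/46189·22/969 = 3024/6137
take √, sign -1: I = -0.19801947

-0.198019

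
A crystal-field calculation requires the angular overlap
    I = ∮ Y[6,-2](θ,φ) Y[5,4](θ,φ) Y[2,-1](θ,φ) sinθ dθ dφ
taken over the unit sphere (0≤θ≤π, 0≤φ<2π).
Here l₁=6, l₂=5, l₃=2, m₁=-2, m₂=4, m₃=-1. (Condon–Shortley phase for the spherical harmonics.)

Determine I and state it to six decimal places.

0.000000

m-sum = -2 + 4 − 1 = 1 ≠ 0 ⇒ I = 0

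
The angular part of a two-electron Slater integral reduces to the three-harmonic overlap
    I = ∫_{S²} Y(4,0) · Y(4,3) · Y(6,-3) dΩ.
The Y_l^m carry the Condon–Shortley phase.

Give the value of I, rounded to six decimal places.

0.123195

Checks pass: Σm=0; 14 even; l₃=6∈[0,8].
(2·4+1)(2·4+1)(2·6+1) = 1053
Δ: 2! 6! 6! / 15! → 1/1261260
sum: t=0:+1/4608 t=1:−1/1296 t=2:+1/4608 = -7/20736
3j²(4 4 6; 0 0 0) = Δ·Π!·Σ² = 20/1287  (sign -1)
sum: t=1:−1/25920 t=2:+1/11520 = 1/20736
3j²(4 4 6; 0 3 -3) = Δ·Π!·Σ² = 5/429  (sign -1)
combine: 4πI² = 1053·20/1287·5/429 = 300/1573
take √, sign +1: I = 0.12319450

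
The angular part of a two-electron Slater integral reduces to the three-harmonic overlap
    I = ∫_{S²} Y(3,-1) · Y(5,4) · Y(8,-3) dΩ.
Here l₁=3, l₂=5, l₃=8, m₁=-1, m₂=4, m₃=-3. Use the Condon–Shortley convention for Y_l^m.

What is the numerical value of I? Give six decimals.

-0.069622

Checks pass: Σm=0; 16 even; l₃=8∈[2,8].
(2·3+1)(2·5+1)(2·8+1) = 1309
Δ: 0! 6! 10! / 17! → 1/136136
sum: t=0:+1/518400 = 1/518400
3j²(3 5 8; 0 0 0) = Δ·Π!·Σ² = 56/2431  (sign +1)
sum: t=0:+1/17418240 = 1/17418240
3j²(3 5 8; -1 4 -3) = Δ·Π!·Σ² = 25/12376  (sign -1)
combine: 4πI² = 1309·56/2431·25/12376 = 175/2873
take √, sign -1: I = -0.06962197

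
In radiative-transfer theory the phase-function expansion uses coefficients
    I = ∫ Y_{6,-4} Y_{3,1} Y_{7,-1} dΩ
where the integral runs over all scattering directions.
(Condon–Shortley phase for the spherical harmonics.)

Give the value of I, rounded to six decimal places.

0.000000

Σmᵢ = -4 ≠ 0, so the φ-integral vanishes; I = 0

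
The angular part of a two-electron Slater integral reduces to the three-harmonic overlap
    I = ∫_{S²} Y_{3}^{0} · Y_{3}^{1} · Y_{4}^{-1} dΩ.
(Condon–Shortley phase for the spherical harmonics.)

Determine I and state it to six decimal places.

Rules hold: Σm=0, L=10 even, 0≤4≤6.
N = 7·7·9 = 441
Δ = 2!·4!·4!/11! = 1/34650
Racah Σ t=0..2: t=0:+1/72 t=1:−1/16 t=2:+1/72 = -5/144
⇒ 3j(3 3 4; 0 0 0)² = 2/77, sgn -1
Racah Σ t=0..2: t=0:+1/288 t=1:−1/24 t=2:+1/48 = -5/288
⇒ 3j(3 3 4; 0 1 -1)² = 5/462, sgn +1
4πI² = N·(3j₀)²·(3jₘ)² = 15/121
I = -1·√(0.123967/4π) = -0.09932258

-0.099323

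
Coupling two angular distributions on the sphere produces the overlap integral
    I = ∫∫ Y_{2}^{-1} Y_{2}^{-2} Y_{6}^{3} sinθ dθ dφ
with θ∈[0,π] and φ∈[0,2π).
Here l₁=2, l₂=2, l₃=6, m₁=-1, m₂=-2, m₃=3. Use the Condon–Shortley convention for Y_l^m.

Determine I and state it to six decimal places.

0.000000

l₃=6 ∉ [0,4] — triangle fails ⇒ I = 0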